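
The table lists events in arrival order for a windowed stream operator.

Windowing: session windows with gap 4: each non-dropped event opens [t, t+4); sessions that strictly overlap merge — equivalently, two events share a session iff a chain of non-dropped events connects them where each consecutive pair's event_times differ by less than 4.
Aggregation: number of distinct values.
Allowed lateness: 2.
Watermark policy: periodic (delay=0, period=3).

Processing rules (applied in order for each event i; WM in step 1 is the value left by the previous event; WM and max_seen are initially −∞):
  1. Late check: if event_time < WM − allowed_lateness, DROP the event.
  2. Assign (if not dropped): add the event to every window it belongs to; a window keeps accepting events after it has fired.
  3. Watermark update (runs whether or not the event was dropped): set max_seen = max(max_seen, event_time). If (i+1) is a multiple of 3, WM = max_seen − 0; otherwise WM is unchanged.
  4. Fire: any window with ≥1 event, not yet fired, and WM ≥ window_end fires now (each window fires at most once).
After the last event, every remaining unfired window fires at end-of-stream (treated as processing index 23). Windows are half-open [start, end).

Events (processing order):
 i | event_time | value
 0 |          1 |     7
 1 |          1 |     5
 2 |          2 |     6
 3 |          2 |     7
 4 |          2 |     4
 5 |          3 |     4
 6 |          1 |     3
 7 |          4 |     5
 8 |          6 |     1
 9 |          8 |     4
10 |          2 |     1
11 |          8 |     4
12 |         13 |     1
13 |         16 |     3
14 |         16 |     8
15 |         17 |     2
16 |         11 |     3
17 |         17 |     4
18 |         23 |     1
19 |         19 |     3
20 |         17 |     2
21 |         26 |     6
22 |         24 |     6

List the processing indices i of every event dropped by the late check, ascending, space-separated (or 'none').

i=0 t=1 v=7: → [1,5); WM=−∞
i=1 t=1 v=5: → [1,5); WM=−∞
i=2 t=2 v=6: → [1,6); WM=2
i=3 t=2 v=7: → [1,6); WM=2
i=4 t=2 v=4: → [1,6); WM=2
i=5 t=3 v=4: → [1,7); WM=3
i=6 t=1 v=3: → [1,7); WM=3
i=7 t=4 v=5: → [1,8); WM=3
i=8 t=6 v=1: → [1,10); WM=6
i=9 t=8 v=4: → [1,12); WM=6
i=10 t=2 v=1: DROP (t<6-2); WM=6
i=11 t=8 v=4: → [1,12); WM=8
i=12 t=13 v=1: → [13,17); WM=8
i=13 t=16 v=3: → [13,20); WM=8
i=14 t=16 v=8: → [13,20); WM=16
i=15 t=17 v=2: → [13,21); WM=16
i=16 t=11 v=3: DROP (t<16-2); WM=16
i=17 t=17 v=4: → [13,21); WM=17
i=18 t=23 v=1: → [23,27); WM=17
i=19 t=19 v=3: → [13,23); WM=17
i=20 t=17 v=2: → [13,23); WM=23
i=21 t=26 v=6: → [23,30); WM=23
i=22 t=24 v=6: → [23,30); WM=23

10 16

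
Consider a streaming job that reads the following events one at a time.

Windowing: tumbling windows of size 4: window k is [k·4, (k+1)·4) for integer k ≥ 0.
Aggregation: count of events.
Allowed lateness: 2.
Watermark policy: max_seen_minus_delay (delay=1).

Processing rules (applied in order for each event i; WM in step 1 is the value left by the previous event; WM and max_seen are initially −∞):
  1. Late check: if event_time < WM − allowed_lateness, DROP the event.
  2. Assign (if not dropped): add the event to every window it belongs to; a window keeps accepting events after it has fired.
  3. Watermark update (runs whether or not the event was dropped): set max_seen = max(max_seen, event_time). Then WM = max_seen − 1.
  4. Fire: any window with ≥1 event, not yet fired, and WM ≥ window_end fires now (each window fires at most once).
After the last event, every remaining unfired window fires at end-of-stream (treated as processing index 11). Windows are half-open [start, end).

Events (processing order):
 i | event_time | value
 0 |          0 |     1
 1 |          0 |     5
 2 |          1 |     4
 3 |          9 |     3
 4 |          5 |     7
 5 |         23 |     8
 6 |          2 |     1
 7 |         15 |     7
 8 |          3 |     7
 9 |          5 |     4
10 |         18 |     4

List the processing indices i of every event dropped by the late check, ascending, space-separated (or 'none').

4 6 7 8 9 10

i=0 t=0 v=1: → [0,4); WM=-1
i=1 t=0 v=5: → [0,4); WM=-1
i=2 t=1 v=4: → [0,4); WM=0
i=3 t=9 v=3: → [8,12); WM=8; [0,4) fires=3
i=4 t=5 v=7: DROP (t<8-2); WM=8
i=5 t=23 v=8: → [20,24); WM=22; [8,12) fires=1
i=6 t=2 v=1: DROP (t<22-2); WM=22
i=7 t=15 v=7: DROP (t<22-2); WM=22
i=8 t=3 v=7: DROP (t<22-2); WM=22
i=9 t=5 v=4: DROP (t<22-2); WM=22
i=10 t=18 v=4: DROP (t<22-2); WM=22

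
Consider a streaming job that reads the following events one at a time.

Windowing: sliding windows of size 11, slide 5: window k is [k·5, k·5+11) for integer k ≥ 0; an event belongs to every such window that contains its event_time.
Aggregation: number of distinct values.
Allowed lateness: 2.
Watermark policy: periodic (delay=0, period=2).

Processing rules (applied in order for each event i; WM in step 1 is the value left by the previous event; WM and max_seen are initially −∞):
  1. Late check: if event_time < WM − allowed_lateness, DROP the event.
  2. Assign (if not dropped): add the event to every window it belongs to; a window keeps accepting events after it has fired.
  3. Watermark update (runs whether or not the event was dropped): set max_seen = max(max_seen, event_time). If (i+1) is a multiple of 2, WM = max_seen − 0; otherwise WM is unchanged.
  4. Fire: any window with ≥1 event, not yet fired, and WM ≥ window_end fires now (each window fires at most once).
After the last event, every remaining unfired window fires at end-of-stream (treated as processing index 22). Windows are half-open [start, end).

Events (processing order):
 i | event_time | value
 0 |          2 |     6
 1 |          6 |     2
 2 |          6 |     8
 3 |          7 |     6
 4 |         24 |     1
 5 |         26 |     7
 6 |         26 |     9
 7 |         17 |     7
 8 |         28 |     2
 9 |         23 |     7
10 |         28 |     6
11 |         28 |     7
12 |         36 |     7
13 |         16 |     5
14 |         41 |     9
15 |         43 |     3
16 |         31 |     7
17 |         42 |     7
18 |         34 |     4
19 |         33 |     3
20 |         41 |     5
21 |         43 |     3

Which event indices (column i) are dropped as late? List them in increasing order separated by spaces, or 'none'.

7 9 13 16 18 19

i=0 t=2 v=6: → [0,11); WM=−∞
i=1 t=6 v=2: → [5,16),[0,11); WM=6
i=2 t=6 v=8: → [5,16),[0,11); WM=6
i=3 t=7 v=6: → [5,16),[0,11); WM=7
i=4 t=24 v=1: → [20,31),[15,26); WM=7
i=5 t=26 v=7: → [25,36),[20,31); WM=26; [0,11) fires=3 [5,16) fires=3 [15,26) fires=1
i=6 t=26 v=9: → [25,36),[20,31); WM=26
i=7 t=17 v=7: DROP (t<26-2); WM=26
i=8 t=28 v=2: → [25,36),[20,31); WM=26
i=9 t=23 v=7: DROP (t<26-2); WM=28
i=10 t=28 v=6: → [25,36),[20,31); WM=28
i=11 t=28 v=7: → [25,36),[20,31); WM=28
i=12 t=36 v=7: → [35,46),[30,41); WM=28
i=13 t=16 v=5: DROP (t<28-2); WM=36; [20,31) fires=5 [25,36) fires=4
i=14 t=41 v=9: → [40,51),[35,46); WM=36
i=15 t=43 v=3: → [40,51),[35,46); WM=43; [30,41) fires=1
i=16 t=31 v=7: DROP (t<43-2); WM=43
i=17 t=42 v=7: → [40,51),[35,46); WM=43
i=18 t=34 v=4: DROP (t<43-2); WM=43
i=19 t=33 v=3: DROP (t<43-2); WM=43
i=20 t=41 v=5: → [40,51),[35,46); WM=43
i=21 t=43 v=3: → [40,51),[35,46); WM=43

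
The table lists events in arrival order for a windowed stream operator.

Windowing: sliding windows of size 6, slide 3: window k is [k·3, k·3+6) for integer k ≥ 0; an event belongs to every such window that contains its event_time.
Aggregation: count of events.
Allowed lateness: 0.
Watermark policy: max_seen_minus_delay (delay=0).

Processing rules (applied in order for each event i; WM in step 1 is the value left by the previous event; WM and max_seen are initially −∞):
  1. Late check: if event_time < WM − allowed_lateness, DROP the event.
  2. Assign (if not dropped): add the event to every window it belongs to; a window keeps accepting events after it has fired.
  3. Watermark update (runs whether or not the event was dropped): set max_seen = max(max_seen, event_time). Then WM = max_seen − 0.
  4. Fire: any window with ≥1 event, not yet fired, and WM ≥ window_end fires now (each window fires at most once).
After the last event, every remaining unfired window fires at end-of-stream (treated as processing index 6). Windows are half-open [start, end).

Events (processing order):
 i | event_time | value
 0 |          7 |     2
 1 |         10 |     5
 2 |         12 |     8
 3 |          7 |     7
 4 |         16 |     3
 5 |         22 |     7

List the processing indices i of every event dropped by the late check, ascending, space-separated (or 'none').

i=0 t=7 v=2: → [6,12),[3,9); WM=7
i=1 t=10 v=5: → [9,15),[6,12); WM=10; [3,9) fires=1
i=2 t=12 v=8: → [12,18),[9,15); WM=12; [6,12) fires=2
i=3 t=7 v=7: DROP (t<12-0); WM=12
i=4 t=16 v=3: → [15,21),[12,18); WM=16; [9,15) fires=2
i=5 t=22 v=7: → [21,27),[18,24); WM=22; [12,18) fires=2 [15,21) fires=1

3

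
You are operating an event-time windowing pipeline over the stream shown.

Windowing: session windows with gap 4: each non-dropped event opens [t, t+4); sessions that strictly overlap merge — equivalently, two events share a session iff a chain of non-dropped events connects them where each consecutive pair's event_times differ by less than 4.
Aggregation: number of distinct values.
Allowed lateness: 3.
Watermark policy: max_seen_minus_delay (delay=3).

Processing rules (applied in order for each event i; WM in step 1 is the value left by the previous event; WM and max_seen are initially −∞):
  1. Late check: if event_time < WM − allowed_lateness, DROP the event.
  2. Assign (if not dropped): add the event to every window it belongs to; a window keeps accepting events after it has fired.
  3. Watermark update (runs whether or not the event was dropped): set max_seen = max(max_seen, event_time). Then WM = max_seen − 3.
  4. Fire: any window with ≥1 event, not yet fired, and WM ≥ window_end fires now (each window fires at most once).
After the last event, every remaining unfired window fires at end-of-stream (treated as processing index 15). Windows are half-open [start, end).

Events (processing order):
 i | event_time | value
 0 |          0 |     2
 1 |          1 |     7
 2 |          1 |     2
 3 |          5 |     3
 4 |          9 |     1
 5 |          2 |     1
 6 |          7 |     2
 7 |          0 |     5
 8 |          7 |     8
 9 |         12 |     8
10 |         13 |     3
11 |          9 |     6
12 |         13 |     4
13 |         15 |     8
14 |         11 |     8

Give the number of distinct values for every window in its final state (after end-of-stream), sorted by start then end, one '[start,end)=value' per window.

i=0 t=0 v=2: → [0,4); WM=-3
i=1 t=1 v=7: → [0,5); WM=-2
i=2 t=1 v=2: → [0,5); WM=-2
i=3 t=5 v=3: → [5,9); WM=2
i=4 t=9 v=1: → [9,13); WM=6
i=5 t=2 v=1: DROP (t<6-3); WM=6
i=6 t=7 v=2: → [5,13); WM=6
i=7 t=0 v=5: DROP (t<6-3); WM=6
i=8 t=7 v=8: → [5,13); WM=6
i=9 t=12 v=8: → [5,16); WM=9
i=10 t=13 v=3: → [5,17); WM=10
i=11 t=9 v=6: → [5,17); WM=10
i=12 t=13 v=4: → [5,17); WM=10
i=13 t=15 v=8: → [5,19); WM=12
i=14 t=11 v=8: → [5,19); WM=12

[0,5)=2 [5,19)=6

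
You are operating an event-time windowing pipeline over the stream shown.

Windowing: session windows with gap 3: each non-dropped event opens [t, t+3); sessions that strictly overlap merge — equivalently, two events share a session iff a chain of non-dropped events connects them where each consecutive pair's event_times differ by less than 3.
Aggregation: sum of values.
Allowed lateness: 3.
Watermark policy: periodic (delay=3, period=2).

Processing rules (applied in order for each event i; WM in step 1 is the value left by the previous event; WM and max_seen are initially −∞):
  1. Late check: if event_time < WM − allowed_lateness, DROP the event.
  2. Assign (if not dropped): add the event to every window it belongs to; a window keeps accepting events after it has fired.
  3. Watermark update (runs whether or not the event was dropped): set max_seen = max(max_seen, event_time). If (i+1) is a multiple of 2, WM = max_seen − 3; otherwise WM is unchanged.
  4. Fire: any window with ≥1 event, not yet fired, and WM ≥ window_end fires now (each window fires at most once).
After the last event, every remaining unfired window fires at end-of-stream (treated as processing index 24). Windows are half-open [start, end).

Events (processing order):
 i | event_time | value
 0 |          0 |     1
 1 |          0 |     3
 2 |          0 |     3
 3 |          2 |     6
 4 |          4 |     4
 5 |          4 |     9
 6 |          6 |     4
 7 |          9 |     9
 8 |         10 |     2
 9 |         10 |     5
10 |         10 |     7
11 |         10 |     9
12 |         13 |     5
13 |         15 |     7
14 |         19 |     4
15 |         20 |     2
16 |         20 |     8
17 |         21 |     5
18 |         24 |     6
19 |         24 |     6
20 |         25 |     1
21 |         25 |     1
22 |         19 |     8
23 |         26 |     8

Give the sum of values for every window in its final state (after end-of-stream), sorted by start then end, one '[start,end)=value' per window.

[0,9)=30 [9,13)=32 [13,18)=12 [19,24)=27 [24,29)=22

i=0 t=0 v=1: → [0,3); WM=−∞
i=1 t=0 v=3: → [0,3); WM=-3
i=2 t=0 v=3: → [0,3); WM=-3
i=3 t=2 v=6: → [0,5); WM=-1
i=4 t=4 v=4: → [0,7); WM=-1
i=5 t=4 v=9: → [0,7); WM=1
i=6 t=6 v=4: → [0,9); WM=1
i=7 t=9 v=9: → [9,12); WM=6
i=8 t=10 v=2: → [9,13); WM=6
i=9 t=10 v=5: → [9,13); WM=7
i=10 t=10 v=7: → [9,13); WM=7
i=11 t=10 v=9: → [9,13); WM=7
i=12 t=13 v=5: → [13,16); WM=7
i=13 t=15 v=7: → [13,18); WM=12
i=14 t=19 v=4: → [19,22); WM=12
i=15 t=20 v=2: → [19,23); WM=17
i=16 t=20 v=8: → [19,23); WM=17
i=17 t=21 v=5: → [19,24); WM=18
i=18 t=24 v=6: → [24,27); WM=18
i=19 t=24 v=6: → [24,27); WM=21
i=20 t=25 v=1: → [24,28); WM=21
i=21 t=25 v=1: → [24,28); WM=22
i=22 t=19 v=8: → [19,24); WM=22
i=23 t=26 v=8: → [24,29); WM=23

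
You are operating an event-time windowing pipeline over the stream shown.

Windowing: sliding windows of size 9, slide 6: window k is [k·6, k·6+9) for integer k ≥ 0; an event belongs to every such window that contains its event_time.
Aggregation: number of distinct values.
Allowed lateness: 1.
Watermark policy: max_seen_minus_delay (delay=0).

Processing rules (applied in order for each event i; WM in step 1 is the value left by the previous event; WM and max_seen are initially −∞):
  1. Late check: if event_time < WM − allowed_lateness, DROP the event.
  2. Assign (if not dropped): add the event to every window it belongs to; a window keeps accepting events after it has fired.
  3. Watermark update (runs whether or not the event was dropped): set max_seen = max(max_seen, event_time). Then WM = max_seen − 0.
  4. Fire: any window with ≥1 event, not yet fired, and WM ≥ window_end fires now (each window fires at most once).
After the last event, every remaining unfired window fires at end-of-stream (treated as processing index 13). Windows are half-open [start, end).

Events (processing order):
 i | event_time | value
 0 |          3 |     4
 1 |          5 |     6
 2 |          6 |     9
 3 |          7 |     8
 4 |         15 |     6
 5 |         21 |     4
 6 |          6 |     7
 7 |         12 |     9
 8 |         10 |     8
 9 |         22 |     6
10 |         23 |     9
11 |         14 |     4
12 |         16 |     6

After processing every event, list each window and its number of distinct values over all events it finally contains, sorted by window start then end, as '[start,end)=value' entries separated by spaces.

i=0 t=3 v=4: → [0,9); WM=3
i=1 t=5 v=6: → [0,9); WM=5
i=2 t=6 v=9: → [6,15),[0,9); WM=6
i=3 t=7 v=8: → [6,15),[0,9); WM=7
i=4 t=15 v=6: → [12,21); WM=15; [0,9) fires=4 [6,15) fires=2
i=5 t=21 v=4: → [18,27); WM=21; [12,21) fires=1
i=6 t=6 v=7: DROP (t<21-1); WM=21
i=7 t=12 v=9: DROP (t<21-1); WM=21
i=8 t=10 v=8: DROP (t<21-1); WM=21
i=9 t=22 v=6: → [18,27); WM=22
i=10 t=23 v=9: → [18,27); WM=23
i=11 t=14 v=4: DROP (t<23-1); WM=23
i=12 t=16 v=6: DROP (t<23-1); WM=23

[0,9)=4 [6,15)=2 [12,21)=1 [18,27)=3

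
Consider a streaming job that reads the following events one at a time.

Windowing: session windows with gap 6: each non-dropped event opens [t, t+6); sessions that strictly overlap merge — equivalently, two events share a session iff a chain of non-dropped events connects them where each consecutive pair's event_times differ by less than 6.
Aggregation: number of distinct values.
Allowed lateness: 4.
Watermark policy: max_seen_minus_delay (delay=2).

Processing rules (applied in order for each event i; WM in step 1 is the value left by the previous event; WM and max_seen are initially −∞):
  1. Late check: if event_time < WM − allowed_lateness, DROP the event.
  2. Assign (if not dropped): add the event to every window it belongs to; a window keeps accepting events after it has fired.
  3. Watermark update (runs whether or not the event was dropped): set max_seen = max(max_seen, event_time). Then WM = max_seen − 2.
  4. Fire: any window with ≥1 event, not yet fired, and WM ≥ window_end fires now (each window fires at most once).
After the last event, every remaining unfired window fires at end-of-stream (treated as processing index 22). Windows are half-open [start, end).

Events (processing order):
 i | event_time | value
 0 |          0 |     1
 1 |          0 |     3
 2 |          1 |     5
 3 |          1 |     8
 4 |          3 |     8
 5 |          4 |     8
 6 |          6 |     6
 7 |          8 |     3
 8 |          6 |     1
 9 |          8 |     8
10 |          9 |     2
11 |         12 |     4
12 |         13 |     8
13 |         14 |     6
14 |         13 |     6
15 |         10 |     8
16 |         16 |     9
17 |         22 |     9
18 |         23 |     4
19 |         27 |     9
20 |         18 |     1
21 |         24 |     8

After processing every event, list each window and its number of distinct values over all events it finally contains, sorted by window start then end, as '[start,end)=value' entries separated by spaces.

[0,22)=8 [22,33)=3

i=0 t=0 v=1: → [0,6); WM=-2
i=1 t=0 v=3: → [0,6); WM=-2
i=2 t=1 v=5: → [0,7); WM=-1
i=3 t=1 v=8: → [0,7); WM=-1
i=4 t=3 v=8: → [0,9); WM=1
i=5 t=4 v=8: → [0,10); WM=2
i=6 t=6 v=6: → [0,12); WM=4
i=7 t=8 v=3: → [0,14); WM=6
i=8 t=6 v=1: → [0,14); WM=6
i=9 t=8 v=8: → [0,14); WM=6
i=10 t=9 v=2: → [0,15); WM=7
i=11 t=12 v=4: → [0,18); WM=10
i=12 t=13 v=8: → [0,19); WM=11
i=13 t=14 v=6: → [0,20); WM=12
i=14 t=13 v=6: → [0,20); WM=12
i=15 t=10 v=8: → [0,20); WM=12
i=16 t=16 v=9: → [0,22); WM=14
i=17 t=22 v=9: → [22,28); WM=20
i=18 t=23 v=4: → [22,29); WM=21
i=19 t=27 v=9: → [22,33); WM=25
i=20 t=18 v=1: DROP (t<25-4); WM=25
i=21 t=24 v=8: → [22,33); WM=25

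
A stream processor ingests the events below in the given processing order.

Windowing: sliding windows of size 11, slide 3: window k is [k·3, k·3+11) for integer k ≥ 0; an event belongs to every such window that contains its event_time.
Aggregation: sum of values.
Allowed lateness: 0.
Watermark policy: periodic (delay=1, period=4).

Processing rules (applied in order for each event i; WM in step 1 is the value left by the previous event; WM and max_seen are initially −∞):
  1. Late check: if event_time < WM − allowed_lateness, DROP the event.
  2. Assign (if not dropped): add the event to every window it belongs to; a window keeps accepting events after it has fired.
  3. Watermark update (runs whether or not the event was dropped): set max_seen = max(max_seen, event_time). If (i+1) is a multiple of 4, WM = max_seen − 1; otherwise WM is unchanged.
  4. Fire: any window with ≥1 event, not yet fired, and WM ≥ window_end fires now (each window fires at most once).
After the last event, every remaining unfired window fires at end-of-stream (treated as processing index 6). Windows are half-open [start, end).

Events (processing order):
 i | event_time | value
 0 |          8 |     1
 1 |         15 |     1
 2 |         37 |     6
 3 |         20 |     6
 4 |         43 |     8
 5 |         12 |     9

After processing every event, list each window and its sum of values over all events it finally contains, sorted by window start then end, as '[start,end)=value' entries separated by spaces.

[0,11)=1 [3,14)=1 [6,17)=2 [9,20)=1 [12,23)=7 [15,26)=7 [18,29)=6 [27,38)=6 [30,41)=6 [33,44)=14 [36,47)=14 [39,50)=8 [42,53)=8

i=0 t=8 v=1: → [6,17),[3,14),[0,11); WM=−∞
i=1 t=15 v=1: → [15,26),[12,23),[9,20),[6,17); WM=−∞
i=2 t=37 v=6: → [36,47),[33,44),[30,41),[27,38); WM=−∞
i=3 t=20 v=6: → [18,29),[15,26),[12,23); WM=36; [0,11) fires=1 [3,14) fires=1 [6,17) fires=2 [9,20) fires=1 [12,23) fires=7 [15,26) fires=7 [18,29) fires=6
i=4 t=43 v=8: → [42,53),[39,50),[36,47),[33,44); WM=36
i=5 t=12 v=9: DROP (t<36-0); WM=36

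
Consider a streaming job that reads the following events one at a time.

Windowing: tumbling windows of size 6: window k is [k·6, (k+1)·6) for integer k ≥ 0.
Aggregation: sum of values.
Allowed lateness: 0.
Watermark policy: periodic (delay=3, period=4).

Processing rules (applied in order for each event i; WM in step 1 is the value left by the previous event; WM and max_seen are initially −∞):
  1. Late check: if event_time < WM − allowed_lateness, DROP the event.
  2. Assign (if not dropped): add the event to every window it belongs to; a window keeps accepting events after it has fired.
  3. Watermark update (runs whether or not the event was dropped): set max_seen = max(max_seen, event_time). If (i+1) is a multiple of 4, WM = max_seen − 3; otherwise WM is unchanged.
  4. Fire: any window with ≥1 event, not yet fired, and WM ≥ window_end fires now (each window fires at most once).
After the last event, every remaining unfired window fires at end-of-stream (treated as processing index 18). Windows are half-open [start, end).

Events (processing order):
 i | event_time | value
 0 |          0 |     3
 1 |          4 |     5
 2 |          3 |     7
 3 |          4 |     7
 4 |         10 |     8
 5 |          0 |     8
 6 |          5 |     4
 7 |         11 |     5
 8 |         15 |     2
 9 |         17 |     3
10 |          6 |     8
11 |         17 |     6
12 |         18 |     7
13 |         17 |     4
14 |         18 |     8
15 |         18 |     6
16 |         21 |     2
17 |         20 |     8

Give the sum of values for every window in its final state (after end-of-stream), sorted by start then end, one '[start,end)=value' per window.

i=0 t=0 v=3: → [0,6); WM=−∞
i=1 t=4 v=5: → [0,6); WM=−∞
i=2 t=3 v=7: → [0,6); WM=−∞
i=3 t=4 v=7: → [0,6); WM=1
i=4 t=10 v=8: → [6,12); WM=1
i=5 t=0 v=8: DROP (t<1-0); WM=1
i=6 t=5 v=4: → [0,6); WM=1
i=7 t=11 v=5: → [6,12); WM=8; [0,6) fires=26
i=8 t=15 v=2: → [12,18); WM=8
i=9 t=17 v=3: → [12,18); WM=8
i=10 t=6 v=8: DROP (t<8-0); WM=8
i=11 t=17 v=6: → [12,18); WM=14; [6,12) fires=13
i=12 t=18 v=7: → [18,24); WM=14
i=13 t=17 v=4: → [12,18); WM=14
i=14 t=18 v=8: → [18,24); WM=14
i=15 t=18 v=6: → [18,24); WM=15
i=16 t=21 v=2: → [18,24); WM=15
i=17 t=20 v=8: → [18,24); WM=15

[0,6)=26 [6,12)=13 [12,18)=15 [18,24)=31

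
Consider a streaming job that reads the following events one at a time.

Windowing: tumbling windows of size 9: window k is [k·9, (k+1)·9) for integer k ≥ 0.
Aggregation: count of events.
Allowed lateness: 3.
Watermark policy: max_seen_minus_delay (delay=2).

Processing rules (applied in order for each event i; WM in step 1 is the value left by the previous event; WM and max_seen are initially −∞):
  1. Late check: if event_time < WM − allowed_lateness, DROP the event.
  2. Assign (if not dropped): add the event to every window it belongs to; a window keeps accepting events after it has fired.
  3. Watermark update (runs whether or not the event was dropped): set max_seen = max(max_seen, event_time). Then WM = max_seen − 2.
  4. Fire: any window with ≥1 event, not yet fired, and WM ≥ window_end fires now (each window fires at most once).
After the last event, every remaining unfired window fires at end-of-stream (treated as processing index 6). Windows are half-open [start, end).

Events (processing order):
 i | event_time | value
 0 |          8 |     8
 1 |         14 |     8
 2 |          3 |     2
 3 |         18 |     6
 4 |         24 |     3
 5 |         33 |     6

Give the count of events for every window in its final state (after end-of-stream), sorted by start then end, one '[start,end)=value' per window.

i=0 t=8 v=8: → [0,9); WM=6
i=1 t=14 v=8: → [9,18); WM=12; [0,9) fires=1
i=2 t=3 v=2: DROP (t<12-3); WM=12
i=3 t=18 v=6: → [18,27); WM=16
i=4 t=24 v=3: → [18,27); WM=22; [9,18) fires=1
i=5 t=33 v=6: → [27,36); WM=31; [18,27) fires=2

[0,9)=1 [9,18)=1 [18,27)=2 [27,36)=1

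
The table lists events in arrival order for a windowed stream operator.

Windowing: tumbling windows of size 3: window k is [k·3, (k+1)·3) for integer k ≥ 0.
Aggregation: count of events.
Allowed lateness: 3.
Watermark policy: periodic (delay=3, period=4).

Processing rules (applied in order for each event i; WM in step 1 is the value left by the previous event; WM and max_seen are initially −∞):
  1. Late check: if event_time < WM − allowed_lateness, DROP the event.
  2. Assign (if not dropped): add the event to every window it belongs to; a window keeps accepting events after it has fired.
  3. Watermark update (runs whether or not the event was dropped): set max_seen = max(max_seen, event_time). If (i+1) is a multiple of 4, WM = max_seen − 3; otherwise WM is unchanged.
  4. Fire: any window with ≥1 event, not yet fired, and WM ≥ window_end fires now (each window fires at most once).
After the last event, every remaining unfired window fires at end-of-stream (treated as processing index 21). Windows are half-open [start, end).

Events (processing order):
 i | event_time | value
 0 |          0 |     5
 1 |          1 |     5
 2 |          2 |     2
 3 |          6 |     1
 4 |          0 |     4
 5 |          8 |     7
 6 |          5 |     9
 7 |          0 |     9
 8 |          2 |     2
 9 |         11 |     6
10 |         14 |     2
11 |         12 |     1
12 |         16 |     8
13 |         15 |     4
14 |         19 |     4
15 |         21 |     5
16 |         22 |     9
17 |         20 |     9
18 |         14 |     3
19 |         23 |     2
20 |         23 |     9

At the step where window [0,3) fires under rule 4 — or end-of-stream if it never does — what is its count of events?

i=0 t=0 v=5: → [0,3); WM=−∞
i=1 t=1 v=5: → [0,3); WM=−∞
i=2 t=2 v=2: → [0,3); WM=−∞
i=3 t=6 v=1: → [6,9); WM=3; [0,3) fires=3
i=4 t=0 v=4: → [0,3); WM=3
i=5 t=8 v=7: → [6,9); WM=3
i=6 t=5 v=9: → [3,6); WM=3
i=7 t=0 v=9: → [0,3); WM=5
i=8 t=2 v=2: → [0,3); WM=5
i=9 t=11 v=6: → [9,12); WM=5
i=10 t=14 v=2: → [12,15); WM=5
i=11 t=12 v=1: → [12,15); WM=11; [3,6) fires=1 [6,9) fires=2
i=12 t=16 v=8: → [15,18); WM=11
i=13 t=15 v=4: → [15,18); WM=11
i=14 t=19 v=4: → [18,21); WM=11
i=15 t=21 v=5: → [21,24); WM=18; [9,12) fires=1 [12,15) fires=2 [15,18) fires=2
i=16 t=22 v=9: → [21,24); WM=18
i=17 t=20 v=9: → [18,21); WM=18
i=18 t=14 v=3: DROP (t<18-3); WM=18
i=19 t=23 v=2: → [21,24); WM=20
i=20 t=23 v=9: → [21,24); WM=20

3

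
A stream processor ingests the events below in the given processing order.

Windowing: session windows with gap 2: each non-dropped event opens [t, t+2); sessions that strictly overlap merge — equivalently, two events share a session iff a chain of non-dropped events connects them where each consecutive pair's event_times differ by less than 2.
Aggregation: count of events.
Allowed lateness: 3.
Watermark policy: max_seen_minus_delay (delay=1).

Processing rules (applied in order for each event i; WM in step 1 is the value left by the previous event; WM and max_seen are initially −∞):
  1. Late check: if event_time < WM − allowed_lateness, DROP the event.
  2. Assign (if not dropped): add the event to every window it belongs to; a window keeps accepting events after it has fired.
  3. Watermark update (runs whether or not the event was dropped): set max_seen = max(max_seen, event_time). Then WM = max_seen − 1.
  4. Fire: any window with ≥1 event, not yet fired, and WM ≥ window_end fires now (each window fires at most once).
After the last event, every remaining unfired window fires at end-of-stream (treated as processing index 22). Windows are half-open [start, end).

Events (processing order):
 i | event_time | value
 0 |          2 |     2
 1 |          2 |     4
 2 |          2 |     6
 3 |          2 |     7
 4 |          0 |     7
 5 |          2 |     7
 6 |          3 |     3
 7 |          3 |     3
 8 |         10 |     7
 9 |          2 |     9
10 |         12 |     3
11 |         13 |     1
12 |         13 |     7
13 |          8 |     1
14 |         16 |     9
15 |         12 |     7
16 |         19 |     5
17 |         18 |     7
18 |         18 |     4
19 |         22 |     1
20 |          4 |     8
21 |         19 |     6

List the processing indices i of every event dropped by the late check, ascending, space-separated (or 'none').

9 13 20

i=0 t=2 v=2: → [2,4); WM=1
i=1 t=2 v=4: → [2,4); WM=1
i=2 t=2 v=6: → [2,4); WM=1
i=3 t=2 v=7: → [2,4); WM=1
i=4 t=0 v=7: → [0,2); WM=1
i=5 t=2 v=7: → [2,4); WM=1
i=6 t=3 v=3: → [2,5); WM=2
i=7 t=3 v=3: → [2,5); WM=2
i=8 t=10 v=7: → [10,12); WM=9
i=9 t=2 v=9: DROP (t<9-3); WM=9
i=10 t=12 v=3: → [12,14); WM=11
i=11 t=13 v=1: → [12,15); WM=12
i=12 t=13 v=7: → [12,15); WM=12
i=13 t=8 v=1: DROP (t<12-3); WM=12
i=14 t=16 v=9: → [16,18); WM=15
i=15 t=12 v=7: → [12,15); WM=15
i=16 t=19 v=5: → [19,21); WM=18
i=17 t=18 v=7: → [18,21); WM=18
i=18 t=18 v=4: → [18,21); WM=18
i=19 t=22 v=1: → [22,24); WM=21
i=20 t=4 v=8: DROP (t<21-3); WM=21
i=21 t=19 v=6: → [18,21); WM=21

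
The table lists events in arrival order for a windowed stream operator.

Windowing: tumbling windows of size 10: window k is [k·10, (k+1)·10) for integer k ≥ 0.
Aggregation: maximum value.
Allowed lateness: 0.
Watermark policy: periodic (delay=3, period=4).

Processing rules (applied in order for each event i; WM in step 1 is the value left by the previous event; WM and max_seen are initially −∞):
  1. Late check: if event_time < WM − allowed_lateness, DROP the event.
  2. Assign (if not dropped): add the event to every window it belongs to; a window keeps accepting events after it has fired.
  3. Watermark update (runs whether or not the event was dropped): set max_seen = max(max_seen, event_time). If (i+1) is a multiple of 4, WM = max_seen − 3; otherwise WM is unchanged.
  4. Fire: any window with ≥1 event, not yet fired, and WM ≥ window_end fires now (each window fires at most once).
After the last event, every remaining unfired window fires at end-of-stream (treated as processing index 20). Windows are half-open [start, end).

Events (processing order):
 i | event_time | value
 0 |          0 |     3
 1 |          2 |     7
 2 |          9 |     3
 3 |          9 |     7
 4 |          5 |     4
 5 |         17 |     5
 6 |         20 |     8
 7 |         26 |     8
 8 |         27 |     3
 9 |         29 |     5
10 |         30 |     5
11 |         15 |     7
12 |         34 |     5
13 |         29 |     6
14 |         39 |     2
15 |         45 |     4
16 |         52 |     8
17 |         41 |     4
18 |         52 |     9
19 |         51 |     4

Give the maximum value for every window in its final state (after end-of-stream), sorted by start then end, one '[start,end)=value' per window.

[0,10)=7 [10,20)=5 [20,30)=8 [30,40)=5 [40,50)=4 [50,60)=9

i=0 t=0 v=3: → [0,10); WM=−∞
i=1 t=2 v=7: → [0,10); WM=−∞
i=2 t=9 v=3: → [0,10); WM=−∞
i=3 t=9 v=7: → [0,10); WM=6
i=4 t=5 v=4: DROP (t<6-0); WM=6
i=5 t=17 v=5: → [10,20); WM=6
i=6 t=20 v=8: → [20,30); WM=6
i=7 t=26 v=8: → [20,30); WM=23; [0,10) fires=7 [10,20) fires=5
i=8 t=27 v=3: → [20,30); WM=23
i=9 t=29 v=5: → [20,30); WM=23
i=10 t=30 v=5: → [30,40); WM=23
i=11 t=15 v=7: DROP (t<23-0); WM=27
i=12 t=34 v=5: → [30,40); WM=27
i=13 t=29 v=6: → [20,30); WM=27
i=14 t=39 v=2: → [30,40); WM=27
i=15 t=45 v=4: → [40,50); WM=42; [20,30) fires=8 [30,40) fires=5
i=16 t=52 v=8: → [50,60); WM=42
i=17 t=41 v=4: DROP (t<42-0); WM=42
i=18 t=52 v=9: → [50,60); WM=42
i=19 t=51 v=4: → [50,60); WM=49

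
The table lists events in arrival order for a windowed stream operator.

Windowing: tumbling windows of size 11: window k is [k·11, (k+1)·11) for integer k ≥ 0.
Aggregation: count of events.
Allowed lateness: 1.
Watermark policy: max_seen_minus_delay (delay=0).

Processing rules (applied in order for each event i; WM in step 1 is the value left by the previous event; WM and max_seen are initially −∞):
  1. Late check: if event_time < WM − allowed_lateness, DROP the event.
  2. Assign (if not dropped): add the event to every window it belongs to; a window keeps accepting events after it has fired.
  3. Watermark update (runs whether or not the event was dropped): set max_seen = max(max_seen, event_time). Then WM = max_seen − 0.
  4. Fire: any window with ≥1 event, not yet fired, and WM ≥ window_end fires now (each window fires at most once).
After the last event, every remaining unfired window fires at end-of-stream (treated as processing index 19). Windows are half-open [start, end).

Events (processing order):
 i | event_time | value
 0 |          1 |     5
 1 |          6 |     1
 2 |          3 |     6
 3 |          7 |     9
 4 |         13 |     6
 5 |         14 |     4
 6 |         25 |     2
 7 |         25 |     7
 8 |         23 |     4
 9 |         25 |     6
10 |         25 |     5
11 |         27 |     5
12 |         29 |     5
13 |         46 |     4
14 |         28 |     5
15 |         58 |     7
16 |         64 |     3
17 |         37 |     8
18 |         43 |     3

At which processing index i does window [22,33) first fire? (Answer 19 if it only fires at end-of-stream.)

13

i=0 t=1 v=5: → [0,11); WM=1
i=1 t=6 v=1: → [0,11); WM=6
i=2 t=3 v=6: DROP (t<6-1); WM=6
i=3 t=7 v=9: → [0,11); WM=7
i=4 t=13 v=6: → [11,22); WM=13; [0,11) fires=3
i=5 t=14 v=4: → [11,22); WM=14
i=6 t=25 v=2: → [22,33); WM=25; [11,22) fires=2
i=7 t=25 v=7: → [22,33); WM=25
i=8 t=23 v=4: DROP (t<25-1); WM=25
i=9 t=25 v=6: → [22,33); WM=25
i=10 t=25 v=5: → [22,33); WM=25
i=11 t=27 v=5: → [22,33); WM=27
i=12 t=29 v=5: → [22,33); WM=29
i=13 t=46 v=4: → [44,55); WM=46; [22,33) fires=6
i=14 t=28 v=5: DROP (t<46-1); WM=46
i=15 t=58 v=7: → [55,66); WM=58; [44,55) fires=1
i=16 t=64 v=3: → [55,66); WM=64
i=17 t=37 v=8: DROP (t<64-1); WM=64
i=18 t=43 v=3: DROP (t<64-1); WM=64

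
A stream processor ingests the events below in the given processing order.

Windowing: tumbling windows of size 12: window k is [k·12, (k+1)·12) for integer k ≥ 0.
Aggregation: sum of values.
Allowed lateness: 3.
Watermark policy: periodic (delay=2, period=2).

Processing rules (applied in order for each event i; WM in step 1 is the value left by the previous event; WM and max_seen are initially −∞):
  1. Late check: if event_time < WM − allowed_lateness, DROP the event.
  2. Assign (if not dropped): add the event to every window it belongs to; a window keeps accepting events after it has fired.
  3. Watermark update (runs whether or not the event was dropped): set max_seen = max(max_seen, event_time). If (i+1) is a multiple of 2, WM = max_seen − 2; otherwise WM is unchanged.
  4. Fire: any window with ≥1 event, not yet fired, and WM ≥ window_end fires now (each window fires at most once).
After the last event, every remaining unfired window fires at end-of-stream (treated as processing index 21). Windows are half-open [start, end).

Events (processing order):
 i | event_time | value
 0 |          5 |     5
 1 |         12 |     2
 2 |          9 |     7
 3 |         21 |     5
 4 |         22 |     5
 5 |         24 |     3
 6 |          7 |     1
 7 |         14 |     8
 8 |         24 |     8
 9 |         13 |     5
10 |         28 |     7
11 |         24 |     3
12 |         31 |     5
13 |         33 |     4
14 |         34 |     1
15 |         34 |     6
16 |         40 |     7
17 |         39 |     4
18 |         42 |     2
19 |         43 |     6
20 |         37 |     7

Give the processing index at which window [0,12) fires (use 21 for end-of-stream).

3

i=0 t=5 v=5: → [0,12); WM=−∞
i=1 t=12 v=2: → [12,24); WM=10
i=2 t=9 v=7: → [0,12); WM=10
i=3 t=21 v=5: → [12,24); WM=19; [0,12) fires=12
i=4 t=22 v=5: → [12,24); WM=19
i=5 t=24 v=3: → [24,36); WM=22
i=6 t=7 v=1: DROP (t<22-3); WM=22
i=7 t=14 v=8: DROP (t<22-3); WM=22
i=8 t=24 v=8: → [24,36); WM=22
i=9 t=13 v=5: DROP (t<22-3); WM=22
i=10 t=28 v=7: → [24,36); WM=22
i=11 t=24 v=3: → [24,36); WM=26; [12,24) fires=12
i=12 t=31 v=5: → [24,36); WM=26
i=13 t=33 v=4: → [24,36); WM=31
i=14 t=34 v=1: → [24,36); WM=31
i=15 t=34 v=6: → [24,36); WM=32
i=16 t=40 v=7: → [36,48); WM=32
i=17 t=39 v=4: → [36,48); WM=38; [24,36) fires=37
i=18 t=42 v=2: → [36,48); WM=38
i=19 t=43 v=6: → [36,48); WM=41
i=20 t=37 v=7: DROP (t<41-3); WM=41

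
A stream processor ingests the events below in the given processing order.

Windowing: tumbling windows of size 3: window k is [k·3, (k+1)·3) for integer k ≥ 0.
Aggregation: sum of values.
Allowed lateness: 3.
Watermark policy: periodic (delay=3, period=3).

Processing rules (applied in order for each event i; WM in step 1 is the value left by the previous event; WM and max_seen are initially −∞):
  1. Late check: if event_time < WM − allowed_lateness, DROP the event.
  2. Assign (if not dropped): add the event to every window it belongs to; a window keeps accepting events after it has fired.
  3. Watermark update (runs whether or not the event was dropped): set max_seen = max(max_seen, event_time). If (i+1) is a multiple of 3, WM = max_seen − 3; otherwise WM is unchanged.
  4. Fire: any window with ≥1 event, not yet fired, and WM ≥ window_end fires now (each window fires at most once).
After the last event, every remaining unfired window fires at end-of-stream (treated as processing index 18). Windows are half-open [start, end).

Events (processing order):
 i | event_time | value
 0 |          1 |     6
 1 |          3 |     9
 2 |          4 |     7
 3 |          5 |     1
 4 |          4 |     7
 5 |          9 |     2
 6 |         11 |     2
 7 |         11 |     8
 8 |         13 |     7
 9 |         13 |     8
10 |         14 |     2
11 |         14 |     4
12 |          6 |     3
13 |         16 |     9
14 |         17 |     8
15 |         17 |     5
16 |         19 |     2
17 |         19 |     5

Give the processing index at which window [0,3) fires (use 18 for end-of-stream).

i=0 t=1 v=6: → [0,3); WM=−∞
i=1 t=3 v=9: → [3,6); WM=−∞
i=2 t=4 v=7: → [3,6); WM=1
i=3 t=5 v=1: → [3,6); WM=1
i=4 t=4 v=7: → [3,6); WM=1
i=5 t=9 v=2: → [9,12); WM=6; [0,3) fires=6 [3,6) fires=24
i=6 t=11 v=2: → [9,12); WM=6
i=7 t=11 v=8: → [9,12); WM=6
i=8 t=13 v=7: → [12,15); WM=10
i=9 t=13 v=8: → [12,15); WM=10
i=10 t=14 v=2: → [12,15); WM=10
i=11 t=14 v=4: → [12,15); WM=11
i=12 t=6 v=3: DROP (t<11-3); WM=11
i=13 t=16 v=9: → [15,18); WM=11
i=14 t=17 v=8: → [15,18); WM=14; [9,12) fires=12
i=15 t=17 v=5: → [15,18); WM=14
i=16 t=19 v=2: → [18,21); WM=14
i=17 t=19 v=5: → [18,21); WM=16; [12,15) fires=21

5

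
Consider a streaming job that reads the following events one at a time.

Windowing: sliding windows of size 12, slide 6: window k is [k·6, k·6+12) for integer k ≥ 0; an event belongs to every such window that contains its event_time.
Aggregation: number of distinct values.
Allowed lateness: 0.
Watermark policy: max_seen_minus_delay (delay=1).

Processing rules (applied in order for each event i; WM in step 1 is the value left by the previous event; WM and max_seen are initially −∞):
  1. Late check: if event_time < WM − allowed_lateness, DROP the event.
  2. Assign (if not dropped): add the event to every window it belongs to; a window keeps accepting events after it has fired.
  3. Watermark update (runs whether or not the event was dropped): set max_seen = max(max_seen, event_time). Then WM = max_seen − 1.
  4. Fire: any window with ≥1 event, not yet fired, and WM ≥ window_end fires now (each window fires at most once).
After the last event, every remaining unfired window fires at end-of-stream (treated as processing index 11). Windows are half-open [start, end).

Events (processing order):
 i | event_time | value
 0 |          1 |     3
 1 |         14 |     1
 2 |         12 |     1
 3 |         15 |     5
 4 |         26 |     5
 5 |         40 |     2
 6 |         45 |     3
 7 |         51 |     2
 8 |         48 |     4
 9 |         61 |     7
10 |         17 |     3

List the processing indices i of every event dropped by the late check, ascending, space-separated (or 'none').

i=0 t=1 v=3: → [0,12); WM=0
i=1 t=14 v=1: → [12,24),[6,18); WM=13; [0,12) fires=1
i=2 t=12 v=1: DROP (t<13-0); WM=13
i=3 t=15 v=5: → [12,24),[6,18); WM=14
i=4 t=26 v=5: → [24,36),[18,30); WM=25; [6,18) fires=2 [12,24) fires=2
i=5 t=40 v=2: → [36,48),[30,42); WM=39; [18,30) fires=1 [24,36) fires=1
i=6 t=45 v=3: → [42,54),[36,48); WM=44; [30,42) fires=1
i=7 t=51 v=2: → [48,60),[42,54); WM=50; [36,48) fires=2
i=8 t=48 v=4: DROP (t<50-0); WM=50
i=9 t=61 v=7: → [60,72),[54,66); WM=60; [42,54) fires=2 [48,60) fires=1
i=10 t=17 v=3: DROP (t<60-0); WM=60

2 8 10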